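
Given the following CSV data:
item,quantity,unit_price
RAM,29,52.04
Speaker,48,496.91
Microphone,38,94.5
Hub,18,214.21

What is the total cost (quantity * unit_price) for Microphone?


Row: Microphone
quantity = 38
unit_price = 94.5
total = 38 * 94.5 = 3591.0

ANSWER: 3591.0


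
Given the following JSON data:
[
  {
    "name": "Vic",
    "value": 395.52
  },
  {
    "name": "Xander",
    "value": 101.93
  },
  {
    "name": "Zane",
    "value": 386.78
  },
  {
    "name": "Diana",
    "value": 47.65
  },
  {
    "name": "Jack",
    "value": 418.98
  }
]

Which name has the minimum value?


Comparing values:
  Vic: 395.52
  Xander: 101.93
  Zane: 386.78
  Diana: 47.65
  Jack: 418.98
Minimum: Diana (47.65)

ANSWER: Diana


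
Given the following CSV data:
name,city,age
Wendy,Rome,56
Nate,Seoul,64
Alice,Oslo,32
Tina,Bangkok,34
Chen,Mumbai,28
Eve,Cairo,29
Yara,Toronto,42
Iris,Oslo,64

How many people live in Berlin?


Scanning city column for 'Berlin':
Total matches: 0

ANSWER: 0


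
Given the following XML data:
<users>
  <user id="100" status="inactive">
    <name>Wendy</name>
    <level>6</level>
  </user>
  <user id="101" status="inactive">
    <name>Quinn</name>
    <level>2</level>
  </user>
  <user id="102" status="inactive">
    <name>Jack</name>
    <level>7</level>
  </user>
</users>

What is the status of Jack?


Finding user with name = Jack
user id="102" status="inactive"

ANSWER: inactive


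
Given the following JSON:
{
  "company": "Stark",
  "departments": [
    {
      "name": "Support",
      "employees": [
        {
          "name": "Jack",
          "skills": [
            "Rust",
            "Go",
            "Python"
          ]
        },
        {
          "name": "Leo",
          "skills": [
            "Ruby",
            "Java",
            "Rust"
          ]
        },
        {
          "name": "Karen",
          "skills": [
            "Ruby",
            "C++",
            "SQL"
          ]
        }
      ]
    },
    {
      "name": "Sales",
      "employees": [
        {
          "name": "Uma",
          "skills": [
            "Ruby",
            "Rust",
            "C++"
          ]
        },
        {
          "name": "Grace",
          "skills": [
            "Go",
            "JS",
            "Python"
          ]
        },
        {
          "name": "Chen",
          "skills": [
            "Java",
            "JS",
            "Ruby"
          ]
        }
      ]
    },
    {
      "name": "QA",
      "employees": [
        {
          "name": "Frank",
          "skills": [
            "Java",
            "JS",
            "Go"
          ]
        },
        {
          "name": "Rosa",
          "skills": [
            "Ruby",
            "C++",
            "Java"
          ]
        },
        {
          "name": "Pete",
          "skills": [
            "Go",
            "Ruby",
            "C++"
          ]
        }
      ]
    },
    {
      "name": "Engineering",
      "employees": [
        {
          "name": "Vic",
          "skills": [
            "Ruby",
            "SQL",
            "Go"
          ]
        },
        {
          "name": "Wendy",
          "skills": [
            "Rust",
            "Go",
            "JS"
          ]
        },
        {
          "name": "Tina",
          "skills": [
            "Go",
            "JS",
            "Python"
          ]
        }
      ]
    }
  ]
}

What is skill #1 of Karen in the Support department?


Path: departments[0].employees[2].skills[0]
Value: Ruby

ANSWER: Ruby


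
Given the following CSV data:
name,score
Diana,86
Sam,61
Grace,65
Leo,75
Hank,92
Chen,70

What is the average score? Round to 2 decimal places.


Scores: 86, 61, 65, 75, 92, 70
Sum = 449
Count = 6
Average = 449 / 6 = 74.83

ANSWER: 74.83


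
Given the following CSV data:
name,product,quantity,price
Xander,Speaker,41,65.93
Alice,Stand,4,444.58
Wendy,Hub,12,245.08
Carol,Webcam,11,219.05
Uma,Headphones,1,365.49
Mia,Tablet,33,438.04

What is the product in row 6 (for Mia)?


Row 6: Mia
Column 'product' = Tablet

ANSWER: Tablet


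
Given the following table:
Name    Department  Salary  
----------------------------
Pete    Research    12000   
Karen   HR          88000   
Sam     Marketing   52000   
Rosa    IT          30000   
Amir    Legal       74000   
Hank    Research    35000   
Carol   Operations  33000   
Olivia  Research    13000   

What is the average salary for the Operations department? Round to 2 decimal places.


Operations department members:
  Carol: 33000
Sum = 33000
Count = 1
Average = 33000 / 1 = 33000.00

ANSWER: 33000.00


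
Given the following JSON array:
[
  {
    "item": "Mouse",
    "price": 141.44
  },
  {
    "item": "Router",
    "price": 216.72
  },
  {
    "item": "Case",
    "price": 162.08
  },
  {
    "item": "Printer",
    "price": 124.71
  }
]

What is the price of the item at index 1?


Array index 1 -> Router
price = 216.72

ANSWER: 216.72


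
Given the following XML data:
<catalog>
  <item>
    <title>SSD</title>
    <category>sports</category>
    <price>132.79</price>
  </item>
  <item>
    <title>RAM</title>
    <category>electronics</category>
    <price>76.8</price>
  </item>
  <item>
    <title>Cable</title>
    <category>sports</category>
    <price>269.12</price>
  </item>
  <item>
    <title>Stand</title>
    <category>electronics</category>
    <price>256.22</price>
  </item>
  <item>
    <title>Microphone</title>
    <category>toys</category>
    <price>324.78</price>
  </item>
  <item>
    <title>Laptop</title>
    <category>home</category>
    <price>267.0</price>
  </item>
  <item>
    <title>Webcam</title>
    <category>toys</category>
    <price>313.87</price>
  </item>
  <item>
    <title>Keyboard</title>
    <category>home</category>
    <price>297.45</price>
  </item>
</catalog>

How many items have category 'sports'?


Scanning <item> elements for <category>sports</category>:
  Item 1: SSD -> MATCH
  Item 3: Cable -> MATCH
Count: 2

ANSWER: 2


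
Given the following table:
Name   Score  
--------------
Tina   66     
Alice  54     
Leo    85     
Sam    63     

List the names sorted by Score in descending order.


Sorting by Score (descending):
  Leo: 85
  Tina: 66
  Sam: 63
  Alice: 54


ANSWER: Leo, Tina, Sam, Alice


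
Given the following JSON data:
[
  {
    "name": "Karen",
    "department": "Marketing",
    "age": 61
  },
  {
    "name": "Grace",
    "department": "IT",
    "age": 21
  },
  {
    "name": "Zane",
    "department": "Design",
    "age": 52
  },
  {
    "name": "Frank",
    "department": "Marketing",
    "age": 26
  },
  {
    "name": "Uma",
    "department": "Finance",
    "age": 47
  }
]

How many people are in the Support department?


Scanning records for department = Support
  No matches found
Count: 0

ANSWER: 0


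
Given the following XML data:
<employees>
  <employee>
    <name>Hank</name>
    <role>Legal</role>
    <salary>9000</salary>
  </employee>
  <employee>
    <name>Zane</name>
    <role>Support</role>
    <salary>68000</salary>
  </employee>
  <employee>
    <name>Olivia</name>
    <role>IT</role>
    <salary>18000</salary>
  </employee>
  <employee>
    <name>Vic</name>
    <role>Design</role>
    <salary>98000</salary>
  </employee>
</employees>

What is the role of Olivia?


Searching for <employee> with <name>Olivia</name>
Found at position 3
<role>IT</role>

ANSWER: IT


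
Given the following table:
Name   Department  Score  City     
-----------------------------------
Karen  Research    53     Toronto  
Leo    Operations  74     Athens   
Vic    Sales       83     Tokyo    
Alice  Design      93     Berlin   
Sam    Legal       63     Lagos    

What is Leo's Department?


Row 2: Leo
Department = Operations

ANSWER: Operations


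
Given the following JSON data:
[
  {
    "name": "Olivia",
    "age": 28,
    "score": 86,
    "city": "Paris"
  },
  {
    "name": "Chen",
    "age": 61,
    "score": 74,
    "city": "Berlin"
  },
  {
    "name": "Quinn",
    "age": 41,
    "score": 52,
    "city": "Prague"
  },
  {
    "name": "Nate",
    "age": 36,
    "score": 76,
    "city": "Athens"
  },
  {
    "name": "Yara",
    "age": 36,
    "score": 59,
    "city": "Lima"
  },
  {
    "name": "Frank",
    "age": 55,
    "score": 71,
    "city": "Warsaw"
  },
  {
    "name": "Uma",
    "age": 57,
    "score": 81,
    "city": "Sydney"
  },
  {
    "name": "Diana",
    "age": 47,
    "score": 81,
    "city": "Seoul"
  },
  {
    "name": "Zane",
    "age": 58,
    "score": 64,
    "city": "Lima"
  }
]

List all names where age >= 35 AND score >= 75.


Checking both conditions:
  Olivia (age=28, score=86) -> no
  Chen (age=61, score=74) -> no
  Quinn (age=41, score=52) -> no
  Nate (age=36, score=76) -> YES
  Yara (age=36, score=59) -> no
  Frank (age=55, score=71) -> no
  Uma (age=57, score=81) -> YES
  Diana (age=47, score=81) -> YES
  Zane (age=58, score=64) -> no


ANSWER: Nate, Uma, Diana


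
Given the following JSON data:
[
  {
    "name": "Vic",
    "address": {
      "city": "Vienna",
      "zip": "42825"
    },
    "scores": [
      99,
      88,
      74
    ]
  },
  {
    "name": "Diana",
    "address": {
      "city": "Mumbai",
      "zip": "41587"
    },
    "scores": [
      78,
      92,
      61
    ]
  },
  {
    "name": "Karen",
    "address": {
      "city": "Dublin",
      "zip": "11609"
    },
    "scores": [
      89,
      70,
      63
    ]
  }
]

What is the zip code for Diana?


Path: records[1].address.zip
Value: 41587

ANSWER: 41587


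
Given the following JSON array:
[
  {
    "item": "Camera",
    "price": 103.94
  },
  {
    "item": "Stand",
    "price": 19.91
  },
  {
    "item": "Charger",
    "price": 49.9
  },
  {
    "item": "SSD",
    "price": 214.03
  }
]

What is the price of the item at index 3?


Array index 3 -> SSD
price = 214.03

ANSWER: 214.03


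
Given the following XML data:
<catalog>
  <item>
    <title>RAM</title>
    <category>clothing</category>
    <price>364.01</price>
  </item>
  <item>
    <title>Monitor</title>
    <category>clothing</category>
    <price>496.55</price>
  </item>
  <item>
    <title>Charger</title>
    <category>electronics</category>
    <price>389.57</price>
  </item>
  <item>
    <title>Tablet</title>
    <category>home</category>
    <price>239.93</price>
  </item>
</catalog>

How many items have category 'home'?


Scanning <item> elements for <category>home</category>:
  Item 4: Tablet -> MATCH
Count: 1

ANSWER: 1


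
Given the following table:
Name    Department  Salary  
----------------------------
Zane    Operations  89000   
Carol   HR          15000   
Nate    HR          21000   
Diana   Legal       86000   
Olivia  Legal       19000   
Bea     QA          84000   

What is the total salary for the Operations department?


Operations department members:
  Zane: 89000
Total = 89000 = 89000

ANSWER: 89000


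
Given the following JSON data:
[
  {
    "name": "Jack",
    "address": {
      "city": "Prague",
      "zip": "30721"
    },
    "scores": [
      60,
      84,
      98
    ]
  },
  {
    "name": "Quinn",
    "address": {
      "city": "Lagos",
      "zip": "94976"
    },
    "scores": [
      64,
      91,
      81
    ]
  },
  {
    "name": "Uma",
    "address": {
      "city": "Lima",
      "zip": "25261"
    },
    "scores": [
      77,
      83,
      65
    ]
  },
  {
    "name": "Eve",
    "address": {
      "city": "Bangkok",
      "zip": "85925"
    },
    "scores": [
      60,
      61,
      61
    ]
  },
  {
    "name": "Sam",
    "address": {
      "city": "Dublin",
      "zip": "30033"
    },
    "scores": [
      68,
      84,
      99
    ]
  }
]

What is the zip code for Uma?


Path: records[2].address.zip
Value: 25261

ANSWER: 25261


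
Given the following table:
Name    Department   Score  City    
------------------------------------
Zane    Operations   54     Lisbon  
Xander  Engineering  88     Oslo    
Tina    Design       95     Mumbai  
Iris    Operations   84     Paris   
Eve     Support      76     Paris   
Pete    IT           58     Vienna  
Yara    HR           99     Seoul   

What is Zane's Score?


Row 1: Zane
Score = 54

ANSWER: 54


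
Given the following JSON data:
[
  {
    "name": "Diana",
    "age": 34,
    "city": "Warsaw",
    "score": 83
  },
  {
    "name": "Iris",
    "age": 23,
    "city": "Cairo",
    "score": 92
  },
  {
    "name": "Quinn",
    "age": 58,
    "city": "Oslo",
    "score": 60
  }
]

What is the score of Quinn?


Looking up record where name = Quinn
Record index: 2
Field 'score' = 60

ANSWER: 60


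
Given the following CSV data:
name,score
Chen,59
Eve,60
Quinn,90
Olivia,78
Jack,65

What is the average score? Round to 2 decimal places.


Scores: 59, 60, 90, 78, 65
Sum = 352
Count = 5
Average = 352 / 5 = 70.40

ANSWER: 70.40


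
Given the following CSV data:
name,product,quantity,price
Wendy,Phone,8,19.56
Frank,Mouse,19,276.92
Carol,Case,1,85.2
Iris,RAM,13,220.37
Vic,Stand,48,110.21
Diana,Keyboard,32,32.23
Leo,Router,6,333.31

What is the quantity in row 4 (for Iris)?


Row 4: Iris
Column 'quantity' = 13

ANSWER: 13


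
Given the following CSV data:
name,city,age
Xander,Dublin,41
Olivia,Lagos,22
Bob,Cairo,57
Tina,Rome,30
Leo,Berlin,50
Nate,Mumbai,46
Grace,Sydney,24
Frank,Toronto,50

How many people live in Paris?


Scanning city column for 'Paris':
Total matches: 0

ANSWER: 0


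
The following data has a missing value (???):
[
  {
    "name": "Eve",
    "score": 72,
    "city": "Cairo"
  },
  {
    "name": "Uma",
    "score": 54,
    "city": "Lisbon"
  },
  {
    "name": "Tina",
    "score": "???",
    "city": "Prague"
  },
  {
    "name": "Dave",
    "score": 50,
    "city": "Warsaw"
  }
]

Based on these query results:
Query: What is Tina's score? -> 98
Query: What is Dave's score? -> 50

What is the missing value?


The missing value is Tina's score
From query: Tina's score = 98

ANSWER: 98


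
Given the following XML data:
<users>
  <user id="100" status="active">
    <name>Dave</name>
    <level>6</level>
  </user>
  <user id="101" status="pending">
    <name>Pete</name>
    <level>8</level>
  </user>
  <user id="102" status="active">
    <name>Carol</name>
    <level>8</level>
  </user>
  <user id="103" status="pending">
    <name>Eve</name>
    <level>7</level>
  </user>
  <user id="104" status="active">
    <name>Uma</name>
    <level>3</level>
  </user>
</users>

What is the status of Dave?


Finding user with name = Dave
user id="100" status="active"

ANSWER: active


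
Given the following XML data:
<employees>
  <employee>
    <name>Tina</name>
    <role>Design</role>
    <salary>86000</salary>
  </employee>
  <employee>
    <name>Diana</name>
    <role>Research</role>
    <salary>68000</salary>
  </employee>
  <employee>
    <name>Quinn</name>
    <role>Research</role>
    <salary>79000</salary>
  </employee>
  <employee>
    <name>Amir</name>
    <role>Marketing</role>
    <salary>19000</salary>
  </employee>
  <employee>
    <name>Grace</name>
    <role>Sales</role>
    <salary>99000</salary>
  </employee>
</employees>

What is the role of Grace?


Searching for <employee> with <name>Grace</name>
Found at position 5
<role>Sales</role>

ANSWER: Sales


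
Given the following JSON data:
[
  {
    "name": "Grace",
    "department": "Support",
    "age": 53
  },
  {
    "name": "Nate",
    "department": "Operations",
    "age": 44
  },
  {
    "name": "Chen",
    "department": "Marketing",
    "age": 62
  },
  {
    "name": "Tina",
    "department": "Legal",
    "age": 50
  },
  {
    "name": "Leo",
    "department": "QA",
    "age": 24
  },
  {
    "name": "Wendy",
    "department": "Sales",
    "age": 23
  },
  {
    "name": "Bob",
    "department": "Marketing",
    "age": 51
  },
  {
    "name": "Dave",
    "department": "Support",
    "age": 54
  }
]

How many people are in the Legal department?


Scanning records for department = Legal
  Record 3: Tina
Count: 1

ANSWER: 1


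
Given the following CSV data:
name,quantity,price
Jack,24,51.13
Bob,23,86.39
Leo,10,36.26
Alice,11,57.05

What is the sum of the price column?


Values in 'price' column:
  Row 1: 51.13
  Row 2: 86.39
  Row 3: 36.26
  Row 4: 57.05
Sum = 51.13 + 86.39 + 36.26 + 57.05 = 230.83

ANSWER: 230.83


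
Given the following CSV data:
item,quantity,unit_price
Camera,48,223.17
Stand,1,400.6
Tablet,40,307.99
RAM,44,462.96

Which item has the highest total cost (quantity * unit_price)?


Computing row totals:
  Camera: 10712.16
  Stand: 400.6
  Tablet: 12319.6
  RAM: 20370.24
Maximum: RAM (20370.24)

ANSWER: RAM


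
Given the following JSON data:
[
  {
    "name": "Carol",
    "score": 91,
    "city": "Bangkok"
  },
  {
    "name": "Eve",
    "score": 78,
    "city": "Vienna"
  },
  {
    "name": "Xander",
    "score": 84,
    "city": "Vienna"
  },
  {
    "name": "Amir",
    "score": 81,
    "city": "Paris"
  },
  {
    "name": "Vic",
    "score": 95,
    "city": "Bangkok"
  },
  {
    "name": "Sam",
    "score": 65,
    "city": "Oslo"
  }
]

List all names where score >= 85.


Filtering records where score >= 85:
  Carol (score=91) -> YES
  Eve (score=78) -> no
  Xander (score=84) -> no
  Amir (score=81) -> no
  Vic (score=95) -> YES
  Sam (score=65) -> no


ANSWER: Carol, Vic


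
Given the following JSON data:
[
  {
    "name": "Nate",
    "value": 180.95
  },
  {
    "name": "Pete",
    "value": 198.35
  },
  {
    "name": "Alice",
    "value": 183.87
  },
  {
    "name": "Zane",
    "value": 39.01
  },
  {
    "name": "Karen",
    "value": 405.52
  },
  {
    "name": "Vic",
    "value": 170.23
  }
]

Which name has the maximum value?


Comparing values:
  Nate: 180.95
  Pete: 198.35
  Alice: 183.87
  Zane: 39.01
  Karen: 405.52
  Vic: 170.23
Maximum: Karen (405.52)

ANSWER: Karen


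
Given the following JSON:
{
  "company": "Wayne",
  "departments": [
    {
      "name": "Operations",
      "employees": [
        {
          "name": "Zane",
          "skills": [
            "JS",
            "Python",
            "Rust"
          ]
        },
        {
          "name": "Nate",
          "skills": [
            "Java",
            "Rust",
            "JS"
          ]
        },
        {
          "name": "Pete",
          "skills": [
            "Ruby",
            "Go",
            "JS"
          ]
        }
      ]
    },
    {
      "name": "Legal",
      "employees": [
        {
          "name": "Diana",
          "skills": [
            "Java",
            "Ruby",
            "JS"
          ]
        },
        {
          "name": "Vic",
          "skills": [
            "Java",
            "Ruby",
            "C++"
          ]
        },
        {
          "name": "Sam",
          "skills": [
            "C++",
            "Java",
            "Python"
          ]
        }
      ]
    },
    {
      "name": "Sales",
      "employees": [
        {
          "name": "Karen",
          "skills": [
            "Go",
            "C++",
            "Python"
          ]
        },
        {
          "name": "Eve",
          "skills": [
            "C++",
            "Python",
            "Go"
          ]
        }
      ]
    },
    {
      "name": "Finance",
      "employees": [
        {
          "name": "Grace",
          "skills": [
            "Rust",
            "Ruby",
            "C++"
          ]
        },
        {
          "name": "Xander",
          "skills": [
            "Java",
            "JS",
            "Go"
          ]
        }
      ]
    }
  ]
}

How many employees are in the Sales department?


Path: departments[2].employees
Count: 2

ANSWER: 2


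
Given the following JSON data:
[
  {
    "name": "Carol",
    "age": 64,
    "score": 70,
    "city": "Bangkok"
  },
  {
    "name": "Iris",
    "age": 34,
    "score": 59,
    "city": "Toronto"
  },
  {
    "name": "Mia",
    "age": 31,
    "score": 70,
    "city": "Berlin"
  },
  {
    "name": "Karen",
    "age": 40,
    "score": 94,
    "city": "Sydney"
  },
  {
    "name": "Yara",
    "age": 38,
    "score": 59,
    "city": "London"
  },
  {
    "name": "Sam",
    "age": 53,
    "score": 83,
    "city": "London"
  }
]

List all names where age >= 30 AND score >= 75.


Checking both conditions:
  Carol (age=64, score=70) -> no
  Iris (age=34, score=59) -> no
  Mia (age=31, score=70) -> no
  Karen (age=40, score=94) -> YES
  Yara (age=38, score=59) -> no
  Sam (age=53, score=83) -> YES


ANSWER: Karen, Sam


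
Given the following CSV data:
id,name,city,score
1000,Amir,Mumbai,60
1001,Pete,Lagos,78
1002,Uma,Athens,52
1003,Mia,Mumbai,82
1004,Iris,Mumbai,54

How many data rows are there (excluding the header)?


Counting rows (excluding header):
Header: id,name,city,score
Data rows: 5

ANSWER: 5


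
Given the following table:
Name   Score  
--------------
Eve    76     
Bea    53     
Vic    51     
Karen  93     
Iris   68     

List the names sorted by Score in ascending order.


Sorting by Score (ascending):
  Vic: 51
  Bea: 53
  Iris: 68
  Eve: 76
  Karen: 93


ANSWER: Vic, Bea, Iris, Eve, Karen


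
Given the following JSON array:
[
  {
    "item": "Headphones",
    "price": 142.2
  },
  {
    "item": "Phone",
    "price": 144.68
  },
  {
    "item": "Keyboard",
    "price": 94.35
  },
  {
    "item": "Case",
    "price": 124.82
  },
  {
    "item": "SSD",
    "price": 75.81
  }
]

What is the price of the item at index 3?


Array index 3 -> Case
price = 124.82

ANSWER: 124.82


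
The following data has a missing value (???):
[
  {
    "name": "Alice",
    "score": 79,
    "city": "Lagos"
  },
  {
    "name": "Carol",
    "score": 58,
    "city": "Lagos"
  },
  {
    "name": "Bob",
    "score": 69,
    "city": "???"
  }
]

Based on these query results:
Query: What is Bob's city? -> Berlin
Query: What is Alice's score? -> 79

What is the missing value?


The missing value is Bob's city
From query: Bob's city = Berlin

ANSWER: Berlin


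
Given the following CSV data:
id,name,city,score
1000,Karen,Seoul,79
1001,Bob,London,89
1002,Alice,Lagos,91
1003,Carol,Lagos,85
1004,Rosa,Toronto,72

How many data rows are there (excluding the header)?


Counting rows (excluding header):
Header: id,name,city,score
Data rows: 5

ANSWER: 5


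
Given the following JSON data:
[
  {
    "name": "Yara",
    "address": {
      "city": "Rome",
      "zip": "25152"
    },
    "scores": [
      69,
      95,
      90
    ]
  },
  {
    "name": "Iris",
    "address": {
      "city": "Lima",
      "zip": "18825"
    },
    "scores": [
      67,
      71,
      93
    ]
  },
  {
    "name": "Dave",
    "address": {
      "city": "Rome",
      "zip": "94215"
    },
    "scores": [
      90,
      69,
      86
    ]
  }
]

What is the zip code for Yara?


Path: records[0].address.zip
Value: 25152

ANSWER: 25152


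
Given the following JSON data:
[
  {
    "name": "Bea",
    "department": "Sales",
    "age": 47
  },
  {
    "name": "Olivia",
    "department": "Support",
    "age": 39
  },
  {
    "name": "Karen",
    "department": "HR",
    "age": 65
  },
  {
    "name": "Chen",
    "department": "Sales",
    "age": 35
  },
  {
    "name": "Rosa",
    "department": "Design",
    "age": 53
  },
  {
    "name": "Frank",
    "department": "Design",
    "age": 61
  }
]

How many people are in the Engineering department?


Scanning records for department = Engineering
  No matches found
Count: 0

ANSWER: 0


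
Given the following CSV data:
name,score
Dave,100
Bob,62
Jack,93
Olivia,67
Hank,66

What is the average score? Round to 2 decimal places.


Scores: 100, 62, 93, 67, 66
Sum = 388
Count = 5
Average = 388 / 5 = 77.60

ANSWER: 77.60


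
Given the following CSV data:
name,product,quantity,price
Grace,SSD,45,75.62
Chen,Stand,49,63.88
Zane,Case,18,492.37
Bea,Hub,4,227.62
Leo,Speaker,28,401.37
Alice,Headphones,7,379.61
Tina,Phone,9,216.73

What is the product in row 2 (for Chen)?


Row 2: Chen
Column 'product' = Stand

ANSWER: Stand


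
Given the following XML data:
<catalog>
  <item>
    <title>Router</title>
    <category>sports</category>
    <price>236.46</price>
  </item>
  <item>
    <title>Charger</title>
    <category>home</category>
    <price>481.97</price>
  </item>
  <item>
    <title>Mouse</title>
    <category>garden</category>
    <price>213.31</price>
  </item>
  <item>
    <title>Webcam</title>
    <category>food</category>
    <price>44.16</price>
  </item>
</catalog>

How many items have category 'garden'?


Scanning <item> elements for <category>garden</category>:
  Item 3: Mouse -> MATCH
Count: 1

ANSWER: 1


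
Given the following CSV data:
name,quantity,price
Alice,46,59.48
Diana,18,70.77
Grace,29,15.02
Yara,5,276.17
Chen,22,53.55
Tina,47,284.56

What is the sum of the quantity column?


Values in 'quantity' column:
  Row 1: 46
  Row 2: 18
  Row 3: 29
  Row 4: 5
  Row 5: 22
  Row 6: 47
Sum = 46 + 18 + 29 + 5 + 22 + 47 = 167

ANSWER: 167


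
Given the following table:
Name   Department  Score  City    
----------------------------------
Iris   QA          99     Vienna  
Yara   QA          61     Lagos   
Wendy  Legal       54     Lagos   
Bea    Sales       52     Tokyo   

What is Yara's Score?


Row 2: Yara
Score = 61

ANSWER: 61


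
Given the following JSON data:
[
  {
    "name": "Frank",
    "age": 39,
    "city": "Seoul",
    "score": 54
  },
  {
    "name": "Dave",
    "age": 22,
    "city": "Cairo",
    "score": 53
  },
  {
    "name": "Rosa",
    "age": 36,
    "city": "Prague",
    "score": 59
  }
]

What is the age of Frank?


Looking up record where name = Frank
Record index: 0
Field 'age' = 39

ANSWER: 39


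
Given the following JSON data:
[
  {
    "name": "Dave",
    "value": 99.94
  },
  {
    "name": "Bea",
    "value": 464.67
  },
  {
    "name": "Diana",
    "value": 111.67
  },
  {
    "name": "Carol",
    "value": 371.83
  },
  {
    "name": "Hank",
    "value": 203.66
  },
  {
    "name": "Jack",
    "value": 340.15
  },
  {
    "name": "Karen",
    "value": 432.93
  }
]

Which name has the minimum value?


Comparing values:
  Dave: 99.94
  Bea: 464.67
  Diana: 111.67
  Carol: 371.83
  Hank: 203.66
  Jack: 340.15
  Karen: 432.93
Minimum: Dave (99.94)

ANSWER: Dave


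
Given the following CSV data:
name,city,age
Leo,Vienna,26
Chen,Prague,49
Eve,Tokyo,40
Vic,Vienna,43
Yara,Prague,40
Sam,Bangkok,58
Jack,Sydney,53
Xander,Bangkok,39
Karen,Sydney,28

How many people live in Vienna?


Scanning city column for 'Vienna':
  Row 1: Leo -> MATCH
  Row 4: Vic -> MATCH
Total matches: 2

ANSWER: 2


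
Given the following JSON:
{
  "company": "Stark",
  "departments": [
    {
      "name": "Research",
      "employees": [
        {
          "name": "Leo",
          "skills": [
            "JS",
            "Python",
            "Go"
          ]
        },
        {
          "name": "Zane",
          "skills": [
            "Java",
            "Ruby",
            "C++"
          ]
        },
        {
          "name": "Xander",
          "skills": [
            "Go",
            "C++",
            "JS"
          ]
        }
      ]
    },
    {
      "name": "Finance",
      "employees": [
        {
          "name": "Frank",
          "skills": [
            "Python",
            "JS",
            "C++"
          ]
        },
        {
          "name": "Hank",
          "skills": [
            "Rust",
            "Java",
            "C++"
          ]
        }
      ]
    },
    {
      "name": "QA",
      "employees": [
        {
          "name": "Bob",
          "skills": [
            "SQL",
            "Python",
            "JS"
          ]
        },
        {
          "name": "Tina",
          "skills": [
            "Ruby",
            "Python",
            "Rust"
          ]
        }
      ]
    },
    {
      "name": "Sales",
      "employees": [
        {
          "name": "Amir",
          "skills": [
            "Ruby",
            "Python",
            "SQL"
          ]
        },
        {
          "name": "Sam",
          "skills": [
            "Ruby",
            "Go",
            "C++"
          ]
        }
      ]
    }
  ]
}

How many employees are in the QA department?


Path: departments[2].employees
Count: 2

ANSWER: 2


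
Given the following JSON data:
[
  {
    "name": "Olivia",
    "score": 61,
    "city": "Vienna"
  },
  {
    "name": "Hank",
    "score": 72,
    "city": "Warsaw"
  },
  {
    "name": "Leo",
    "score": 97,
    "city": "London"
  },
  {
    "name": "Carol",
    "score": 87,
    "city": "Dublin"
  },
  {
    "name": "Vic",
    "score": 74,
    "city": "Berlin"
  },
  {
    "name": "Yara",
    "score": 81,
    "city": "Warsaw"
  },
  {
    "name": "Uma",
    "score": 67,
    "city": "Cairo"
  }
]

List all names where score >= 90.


Filtering records where score >= 90:
  Olivia (score=61) -> no
  Hank (score=72) -> no
  Leo (score=97) -> YES
  Carol (score=87) -> no
  Vic (score=74) -> no
  Yara (score=81) -> no
  Uma (score=67) -> no


ANSWER: Leo


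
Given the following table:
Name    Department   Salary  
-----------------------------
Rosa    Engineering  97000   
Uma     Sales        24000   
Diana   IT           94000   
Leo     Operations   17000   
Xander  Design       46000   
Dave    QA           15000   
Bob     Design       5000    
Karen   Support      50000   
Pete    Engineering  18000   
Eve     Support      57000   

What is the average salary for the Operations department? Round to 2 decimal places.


Operations department members:
  Leo: 17000
Sum = 17000
Count = 1
Average = 17000 / 1 = 17000.00

ANSWER: 17000.00


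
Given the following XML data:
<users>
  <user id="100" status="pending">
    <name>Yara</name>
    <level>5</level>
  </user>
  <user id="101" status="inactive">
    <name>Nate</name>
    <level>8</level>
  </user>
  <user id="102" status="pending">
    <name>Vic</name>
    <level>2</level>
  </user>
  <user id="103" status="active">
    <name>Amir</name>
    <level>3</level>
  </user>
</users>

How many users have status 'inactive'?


Counting users with status='inactive':
  Nate (id=101) -> MATCH
Count: 1

ANSWER: 1


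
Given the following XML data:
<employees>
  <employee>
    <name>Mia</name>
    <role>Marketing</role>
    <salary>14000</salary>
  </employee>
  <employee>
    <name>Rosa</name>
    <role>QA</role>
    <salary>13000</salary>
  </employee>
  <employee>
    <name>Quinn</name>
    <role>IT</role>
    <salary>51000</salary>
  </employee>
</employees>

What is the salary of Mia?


Searching for <employee> with <name>Mia</name>
Found at position 1
<salary>14000</salary>

ANSWER: 14000


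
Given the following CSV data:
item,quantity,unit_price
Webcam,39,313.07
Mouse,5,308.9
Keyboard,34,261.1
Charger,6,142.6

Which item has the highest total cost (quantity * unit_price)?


Computing row totals:
  Webcam: 12209.73
  Mouse: 1544.5
  Keyboard: 8877.4
  Charger: 855.6
Maximum: Webcam (12209.73)

ANSWER: Webcam


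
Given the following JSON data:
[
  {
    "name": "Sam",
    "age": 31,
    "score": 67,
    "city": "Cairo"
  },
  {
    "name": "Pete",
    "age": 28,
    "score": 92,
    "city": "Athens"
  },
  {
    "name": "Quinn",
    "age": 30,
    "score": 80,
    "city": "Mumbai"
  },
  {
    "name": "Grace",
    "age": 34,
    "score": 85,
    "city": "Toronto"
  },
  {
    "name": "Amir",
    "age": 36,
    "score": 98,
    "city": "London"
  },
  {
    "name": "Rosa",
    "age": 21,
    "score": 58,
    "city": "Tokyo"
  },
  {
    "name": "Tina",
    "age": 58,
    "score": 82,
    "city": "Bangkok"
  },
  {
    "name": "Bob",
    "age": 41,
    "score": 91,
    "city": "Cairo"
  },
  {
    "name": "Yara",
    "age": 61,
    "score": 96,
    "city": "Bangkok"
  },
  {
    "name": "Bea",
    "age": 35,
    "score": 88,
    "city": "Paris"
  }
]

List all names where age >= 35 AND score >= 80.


Checking both conditions:
  Sam (age=31, score=67) -> no
  Pete (age=28, score=92) -> no
  Quinn (age=30, score=80) -> no
  Grace (age=34, score=85) -> no
  Amir (age=36, score=98) -> YES
  Rosa (age=21, score=58) -> no
  Tina (age=58, score=82) -> YES
  Bob (age=41, score=91) -> YES
  Yara (age=61, score=96) -> YES
  Bea (age=35, score=88) -> YES


ANSWER: Amir, Tina, Bob, Yara, Bea


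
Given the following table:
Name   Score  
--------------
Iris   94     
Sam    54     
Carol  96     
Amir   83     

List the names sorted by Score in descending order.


Sorting by Score (descending):
  Carol: 96
  Iris: 94
  Amir: 83
  Sam: 54


ANSWER: Carol, Iris, Amir, Sam


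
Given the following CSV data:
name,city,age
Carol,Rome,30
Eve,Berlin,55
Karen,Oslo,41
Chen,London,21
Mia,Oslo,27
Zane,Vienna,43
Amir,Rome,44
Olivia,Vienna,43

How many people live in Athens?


Scanning city column for 'Athens':
Total matches: 0

ANSWER: 0


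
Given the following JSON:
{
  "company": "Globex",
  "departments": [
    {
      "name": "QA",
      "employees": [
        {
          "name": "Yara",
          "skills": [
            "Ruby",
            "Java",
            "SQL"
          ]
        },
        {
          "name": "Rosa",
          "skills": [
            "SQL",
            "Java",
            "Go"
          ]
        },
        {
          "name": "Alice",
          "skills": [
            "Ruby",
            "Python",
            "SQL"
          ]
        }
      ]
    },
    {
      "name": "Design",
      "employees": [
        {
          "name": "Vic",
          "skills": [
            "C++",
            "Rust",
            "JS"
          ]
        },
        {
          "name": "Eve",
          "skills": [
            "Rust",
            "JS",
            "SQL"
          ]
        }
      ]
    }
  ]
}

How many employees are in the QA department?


Path: departments[0].employees
Count: 3

ANSWER: 3


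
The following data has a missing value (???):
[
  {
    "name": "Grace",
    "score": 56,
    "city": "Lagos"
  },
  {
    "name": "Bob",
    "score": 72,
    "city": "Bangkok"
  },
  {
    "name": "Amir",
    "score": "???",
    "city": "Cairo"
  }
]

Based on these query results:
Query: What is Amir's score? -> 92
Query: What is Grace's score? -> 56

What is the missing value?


The missing value is Amir's score
From query: Amir's score = 92

ANSWER: 92


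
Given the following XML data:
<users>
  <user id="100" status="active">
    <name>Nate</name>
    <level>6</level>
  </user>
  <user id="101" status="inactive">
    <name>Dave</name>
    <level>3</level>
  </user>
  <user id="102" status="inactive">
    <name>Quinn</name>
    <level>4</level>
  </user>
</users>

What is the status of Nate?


Finding user with name = Nate
user id="100" status="active"

ANSWER: active


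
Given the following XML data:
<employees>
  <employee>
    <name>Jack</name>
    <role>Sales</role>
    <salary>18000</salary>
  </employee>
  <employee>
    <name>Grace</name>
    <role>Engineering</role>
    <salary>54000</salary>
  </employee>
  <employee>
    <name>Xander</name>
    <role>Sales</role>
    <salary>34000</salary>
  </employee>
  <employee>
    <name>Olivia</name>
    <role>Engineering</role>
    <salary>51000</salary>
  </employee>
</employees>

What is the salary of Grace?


Searching for <employee> with <name>Grace</name>
Found at position 2
<salary>54000</salary>

ANSWER: 54000


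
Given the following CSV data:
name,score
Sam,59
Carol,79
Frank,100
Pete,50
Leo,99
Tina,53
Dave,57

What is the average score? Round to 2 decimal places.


Scores: 59, 79, 100, 50, 99, 53, 57
Sum = 497
Count = 7
Average = 497 / 7 = 71.00

ANSWER: 71.00


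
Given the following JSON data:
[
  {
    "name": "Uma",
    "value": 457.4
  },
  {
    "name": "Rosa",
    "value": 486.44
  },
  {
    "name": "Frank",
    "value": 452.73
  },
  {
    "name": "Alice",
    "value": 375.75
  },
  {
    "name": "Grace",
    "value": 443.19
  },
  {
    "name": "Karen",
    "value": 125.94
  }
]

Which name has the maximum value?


Comparing values:
  Uma: 457.4
  Rosa: 486.44
  Frank: 452.73
  Alice: 375.75
  Grace: 443.19
  Karen: 125.94
Maximum: Rosa (486.44)

ANSWER: Rosa


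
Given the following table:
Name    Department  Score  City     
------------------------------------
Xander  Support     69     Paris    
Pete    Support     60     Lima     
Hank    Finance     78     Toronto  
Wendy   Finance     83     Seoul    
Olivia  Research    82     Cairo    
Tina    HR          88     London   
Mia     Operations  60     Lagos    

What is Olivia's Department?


Row 5: Olivia
Department = Research

ANSWER: Research


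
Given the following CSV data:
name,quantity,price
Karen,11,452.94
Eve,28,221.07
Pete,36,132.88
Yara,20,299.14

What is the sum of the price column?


Values in 'price' column:
  Row 1: 452.94
  Row 2: 221.07
  Row 3: 132.88
  Row 4: 299.14
Sum = 452.94 + 221.07 + 132.88 + 299.14 = 1106.03

ANSWER: 1106.03


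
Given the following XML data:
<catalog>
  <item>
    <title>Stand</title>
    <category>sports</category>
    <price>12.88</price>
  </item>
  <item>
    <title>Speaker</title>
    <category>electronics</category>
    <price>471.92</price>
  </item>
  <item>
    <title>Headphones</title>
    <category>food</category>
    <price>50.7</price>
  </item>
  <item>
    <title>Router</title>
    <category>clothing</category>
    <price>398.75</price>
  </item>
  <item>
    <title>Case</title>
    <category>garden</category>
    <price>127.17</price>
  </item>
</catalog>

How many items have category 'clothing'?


Scanning <item> elements for <category>clothing</category>:
  Item 4: Router -> MATCH
Count: 1

ANSWER: 1


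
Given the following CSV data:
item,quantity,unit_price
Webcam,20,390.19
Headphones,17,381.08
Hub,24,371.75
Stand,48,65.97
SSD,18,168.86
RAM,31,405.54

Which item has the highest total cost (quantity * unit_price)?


Computing row totals:
  Webcam: 7803.8
  Headphones: 6478.36
  Hub: 8922.0
  Stand: 3166.56
  SSD: 3039.48
  RAM: 12571.74
Maximum: RAM (12571.74)

ANSWER: RAM


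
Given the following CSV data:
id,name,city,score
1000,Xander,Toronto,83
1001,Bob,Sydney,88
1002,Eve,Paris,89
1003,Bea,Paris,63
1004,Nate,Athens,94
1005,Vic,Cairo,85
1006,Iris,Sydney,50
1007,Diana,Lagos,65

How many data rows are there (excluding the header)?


Counting rows (excluding header):
Header: id,name,city,score
Data rows: 8

ANSWER: 8


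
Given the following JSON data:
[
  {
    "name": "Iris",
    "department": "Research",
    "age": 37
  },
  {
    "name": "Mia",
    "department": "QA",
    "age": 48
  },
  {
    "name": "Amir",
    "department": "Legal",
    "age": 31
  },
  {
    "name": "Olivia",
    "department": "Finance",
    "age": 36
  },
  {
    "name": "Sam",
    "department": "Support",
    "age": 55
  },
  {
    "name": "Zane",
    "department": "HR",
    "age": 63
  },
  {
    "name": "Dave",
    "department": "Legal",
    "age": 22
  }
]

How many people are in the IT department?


Scanning records for department = IT
  No matches found
Count: 0

ANSWER: 0


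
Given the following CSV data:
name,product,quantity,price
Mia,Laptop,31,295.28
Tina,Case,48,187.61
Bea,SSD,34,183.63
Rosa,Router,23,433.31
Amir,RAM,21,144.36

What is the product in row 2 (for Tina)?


Row 2: Tina
Column 'product' = Case

ANSWER: Case


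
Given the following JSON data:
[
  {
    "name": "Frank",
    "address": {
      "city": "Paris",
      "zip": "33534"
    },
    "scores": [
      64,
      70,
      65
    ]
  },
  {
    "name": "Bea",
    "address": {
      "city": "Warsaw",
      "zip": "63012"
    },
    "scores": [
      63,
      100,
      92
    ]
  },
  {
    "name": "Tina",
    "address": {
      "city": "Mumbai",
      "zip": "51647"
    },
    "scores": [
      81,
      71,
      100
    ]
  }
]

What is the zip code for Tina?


Path: records[2].address.zip
Value: 51647

ANSWER: 51647


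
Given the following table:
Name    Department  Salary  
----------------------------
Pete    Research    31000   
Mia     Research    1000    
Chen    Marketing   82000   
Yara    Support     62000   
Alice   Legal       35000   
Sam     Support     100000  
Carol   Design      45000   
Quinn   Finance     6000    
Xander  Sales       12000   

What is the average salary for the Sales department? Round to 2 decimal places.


Sales department members:
  Xander: 12000
Sum = 12000
Count = 1
Average = 12000 / 1 = 12000.00

ANSWER: 12000.00
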